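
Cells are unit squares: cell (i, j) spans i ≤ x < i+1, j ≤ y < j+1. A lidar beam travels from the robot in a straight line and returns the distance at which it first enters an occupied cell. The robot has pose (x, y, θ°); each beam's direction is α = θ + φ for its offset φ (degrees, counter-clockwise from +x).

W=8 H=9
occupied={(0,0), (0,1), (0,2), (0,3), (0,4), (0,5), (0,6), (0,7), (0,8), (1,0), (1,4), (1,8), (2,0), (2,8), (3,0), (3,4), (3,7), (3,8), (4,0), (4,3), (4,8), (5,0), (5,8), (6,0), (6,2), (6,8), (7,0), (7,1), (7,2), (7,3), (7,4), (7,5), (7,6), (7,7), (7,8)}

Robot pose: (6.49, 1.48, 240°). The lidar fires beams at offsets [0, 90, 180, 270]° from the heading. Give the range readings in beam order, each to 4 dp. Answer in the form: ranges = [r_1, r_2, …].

beam 1: φ=0°, α=240°
  dir = (cos 240°, sin 240°) = (-0.5000, -0.8660); from cell (6,1)
  next x-line at t=0.9800, next y-line at t=0.5543; Δt_x=2.0000, Δt_y=1.1547
    y: enter (6,0) at t=0.5543 ← occupied
  → r_1 = 0.5543
beam 2: φ=90°, α=330°
  dir = (cos 330°, sin 330°) = (0.8660, -0.5000); from cell (6,1)
  next x-line at t=0.5889, next y-line at t=0.9600; Δt_x=1.1547, Δt_y=2.0000
    x: enter (7,1) at t=0.5889 ← occupied
  → r_2 = 0.5889
beam 3: φ=180°, α=60°
  dir = (cos 60°, sin 60°) = (0.5000, 0.8660); from cell (6,1)
  next x-line at t=1.0200, next y-line at t=0.6004; Δt_x=2.0000, Δt_y=1.1547
    y: enter (6,2) at t=0.6004 ← occupied
  → r_3 = 0.6004
beam 4: φ=270°, α=150°
  dir = (cos 150°, sin 150°) = (-0.8660, 0.5000); from cell (6,1)
  next x-line at t=0.5658, next y-line at t=1.0400; Δt_x=1.1547, Δt_y=2.0000
    x: enter (5,1) at t=0.5658
    y: enter (5,2) at t=1.0400
    x: enter (4,2) at t=1.7205
    x: enter (3,2) at t=2.8752
    y: enter (3,3) at t=3.0400
    x: enter (2,3) at t=4.0299
    y: enter (2,4) at t=5.0400
    x: enter (1,4) at t=5.1846 ← occupied
  → r_4 = 5.1846

ranges = [0.5543, 0.5889, 0.6004, 5.1846]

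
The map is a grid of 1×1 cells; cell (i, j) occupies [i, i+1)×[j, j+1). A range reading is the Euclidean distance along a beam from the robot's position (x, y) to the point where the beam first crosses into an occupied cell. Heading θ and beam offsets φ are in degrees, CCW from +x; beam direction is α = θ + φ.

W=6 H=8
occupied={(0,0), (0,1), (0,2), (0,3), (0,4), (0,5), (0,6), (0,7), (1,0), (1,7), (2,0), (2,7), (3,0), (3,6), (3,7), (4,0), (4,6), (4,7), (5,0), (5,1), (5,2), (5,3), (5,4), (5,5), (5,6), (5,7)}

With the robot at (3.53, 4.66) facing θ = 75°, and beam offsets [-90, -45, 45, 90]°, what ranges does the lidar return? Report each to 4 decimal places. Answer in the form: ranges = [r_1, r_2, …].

ranges = [1.5219, 1.6974, 2.7020, 2.6192]

beam 1: φ=-90°, α=345°
  dir = (cos 345°, sin 345°) = (0.9659, -0.2588); from cell (3,4)
  next x-line at t=0.4866, next y-line at t=2.5500; Δt_x=1.0353, Δt_y=3.8637
    x: enter (4,4) at t=0.4866
    x: enter (5,4) at t=1.5219 ← occupied
  → r_1 = 1.5219
beam 2: φ=-45°, α=30°
  dir = (cos 30°, sin 30°) = (0.8660, 0.5000); from cell (3,4)
  next x-line at t=0.5427, next y-line at t=0.6800; Δt_x=1.1547, Δt_y=2.0000
    x: enter (4,4) at t=0.5427
    y: enter (4,5) at t=0.6800
    x: enter (5,5) at t=1.6974 ← occupied
  → r_2 = 1.6974
beam 3: φ=45°, α=120°
  dir = (cos 120°, sin 120°) = (-0.5000, 0.8660); from cell (3,4)
  next x-line at t=1.0600, next y-line at t=0.3926; Δt_x=2.0000, Δt_y=1.1547
    y: enter (3,5) at t=0.3926
    x: enter (2,5) at t=1.0600
    y: enter (2,6) at t=1.5473
    y: enter (2,7) at t=2.7020 ← occupied
  → r_3 = 2.7020
beam 4: φ=90°, α=165°
  dir = (cos 165°, sin 165°) = (-0.9659, 0.2588); from cell (3,4)
  next x-line at t=0.5487, next y-line at t=1.3137; Δt_x=1.0353, Δt_y=3.8637
    x: enter (2,4) at t=0.5487
    y: enter (2,5) at t=1.3137
    x: enter (1,5) at t=1.5840
    x: enter (0,5) at t=2.6192 ← occupied
  → r_4 = 2.6192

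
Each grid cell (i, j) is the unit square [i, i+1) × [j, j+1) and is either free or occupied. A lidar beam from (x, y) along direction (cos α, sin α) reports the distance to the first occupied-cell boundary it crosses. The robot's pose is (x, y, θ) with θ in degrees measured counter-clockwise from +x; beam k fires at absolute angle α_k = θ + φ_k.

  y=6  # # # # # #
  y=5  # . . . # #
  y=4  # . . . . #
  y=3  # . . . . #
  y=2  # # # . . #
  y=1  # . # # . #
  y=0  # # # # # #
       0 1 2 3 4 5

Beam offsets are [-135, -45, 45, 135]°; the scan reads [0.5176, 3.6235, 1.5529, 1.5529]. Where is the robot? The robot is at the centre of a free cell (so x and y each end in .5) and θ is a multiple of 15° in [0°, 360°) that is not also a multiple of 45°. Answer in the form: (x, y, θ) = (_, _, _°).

(x, y, θ) = (4.5, 2.5, 150°)

The pose lattice has 15·16 = 240 candidates. Test each by forward raycasting.
  (4.5, 1.5, 195°): beam 1 = 1.0000 ≠ 0.5176 ✗
  (3.5, 2.5, 285°): beam 1 = 0.5774 ≠ 0.5176 ✗
  (2.5, 4.5, 150°): beam 1 = 1.9319 ≠ 0.5176 ✗
  (4.5, 2.5, 240°): beam 1 = 3.6235 ≠ 0.5176 ✗
  …
  (4.5, 2.5, 150°): r_1=0.5176, r_2=3.6235, r_3=1.5529, r_4=1.5529 — all match ✓
Unique over the lattice → pose = (4.5, 2.5, 150°).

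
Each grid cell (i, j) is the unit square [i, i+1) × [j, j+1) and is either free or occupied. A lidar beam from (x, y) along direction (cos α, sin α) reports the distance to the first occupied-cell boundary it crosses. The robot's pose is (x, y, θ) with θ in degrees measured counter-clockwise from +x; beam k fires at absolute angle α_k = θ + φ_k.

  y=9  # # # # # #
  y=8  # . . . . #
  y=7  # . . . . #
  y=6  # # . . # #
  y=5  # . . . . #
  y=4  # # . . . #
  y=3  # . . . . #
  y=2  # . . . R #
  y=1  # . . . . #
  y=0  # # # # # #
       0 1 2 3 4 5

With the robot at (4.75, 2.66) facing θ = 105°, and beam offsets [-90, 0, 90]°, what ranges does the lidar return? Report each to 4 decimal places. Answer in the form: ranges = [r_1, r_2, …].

beam 1: φ=-90°, α=15°
  cosα=0.9659 sinα=0.2588 | (4,2) | tMaxX 0.2588 tMaxY 1.3137 | tΔX 1.0353 tΔY 3.8637
    t=0.2588 [x] (5,2) — stop
  → r_1 = 0.2588
beam 2: φ=0°, α=105°
  cosα=-0.2588 sinα=0.9659 | (4,2) | tMaxX 2.8978 tMaxY 0.3520 | tΔX 3.8637 tΔY 1.0353
    t=0.3520 [y] (4,3)
    t=1.3873 [y] (4,4)
    t=2.4225 [y] (4,5)
    t=2.8978 [x] (3,5)
    t=3.4578 [y] (3,6)
    t=4.4931 [y] (3,7)
    t=5.5284 [y] (3,8)
    t=6.5637 [y] (3,9) — stop
  → r_2 = 6.5637
beam 3: φ=90°, α=195°
  cosα=-0.9659 sinα=-0.2588 | (4,2) | tMaxX 0.7765 tMaxY 2.5500 | tΔX 1.0353 tΔY 3.8637
    t=0.7765 [x] (3,2)
    t=1.8117 [x] (2,2)
    t=2.5500 [y] (2,1)
    t=2.8470 [x] (1,1)
    t=3.8823 [x] (0,1) — stop
  → r_3 = 3.8823

ranges = [0.2588, 6.5637, 3.8823]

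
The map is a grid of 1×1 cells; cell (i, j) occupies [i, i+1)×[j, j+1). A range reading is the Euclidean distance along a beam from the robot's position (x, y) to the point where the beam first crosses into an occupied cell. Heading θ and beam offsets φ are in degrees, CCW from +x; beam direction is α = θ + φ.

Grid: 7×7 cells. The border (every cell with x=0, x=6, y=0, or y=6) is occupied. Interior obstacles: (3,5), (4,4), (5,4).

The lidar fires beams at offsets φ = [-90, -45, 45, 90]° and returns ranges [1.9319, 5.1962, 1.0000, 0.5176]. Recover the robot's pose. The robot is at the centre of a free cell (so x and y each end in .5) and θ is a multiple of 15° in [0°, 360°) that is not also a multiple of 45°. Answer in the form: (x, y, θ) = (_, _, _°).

(x, y, θ) = (1.5, 5.5, 345°)

Candidates: 22 free-cell centres × 16 headings = 352 poses. Raycast each; keep the one whose scan matches to 4 dp.
  (1.5, 2.5, 210°): beam 1 = 1.0000 ≠ 1.9319 ✗
  (2.5, 5.5, 330°): beam 1 = 3.0000 ≠ 1.9319 ✗
  (3.5, 3.5, 150°): beam 1 = 1.0000 ≠ 1.9319 ✗
  …
  (1.5, 5.5, 345°): r_1=1.9319, r_2=5.1962, r_3=1.0000, r_4=0.5176 — all match ✓
No second candidate reproduces the full scan.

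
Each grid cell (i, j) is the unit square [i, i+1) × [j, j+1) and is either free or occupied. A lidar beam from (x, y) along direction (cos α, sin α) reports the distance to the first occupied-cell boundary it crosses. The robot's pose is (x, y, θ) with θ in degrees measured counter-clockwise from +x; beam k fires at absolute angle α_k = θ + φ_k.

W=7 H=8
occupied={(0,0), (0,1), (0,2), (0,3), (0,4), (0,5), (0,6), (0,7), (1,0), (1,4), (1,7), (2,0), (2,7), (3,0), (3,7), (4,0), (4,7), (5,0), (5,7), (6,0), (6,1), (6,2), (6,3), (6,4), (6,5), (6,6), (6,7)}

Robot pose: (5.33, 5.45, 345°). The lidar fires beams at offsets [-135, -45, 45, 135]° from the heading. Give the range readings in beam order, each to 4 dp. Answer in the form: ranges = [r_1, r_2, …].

ranges = [4.9999, 1.3400, 0.7736, 1.7898]

beam 1: φ=-135°, α=210°
  d=(-0.8660,-0.5000)  start (5,5)  tX=0.3811 tY=0.9000  stride 1/|dx|=1.1547 1/|dy|=2.0000
    cross x-line → (4,5), t=0.3811
    cross y-line → (4,4), t=0.9000
    cross x-line → (3,4), t=1.5358
    cross x-line → (2,4), t=2.6905
    cross y-line → (2,3), t=2.9000
    cross x-line → (1,3), t=3.8452
    cross y-line → (1,2), t=4.9000
    cross x-line → (0,2), t=4.9999 (wall)
  → r_1 = 4.9999
beam 2: φ=-45°, α=300°
  d=(0.5000,-0.8660)  start (5,5)  tX=1.3400 tY=0.5196  stride 1/|dx|=2.0000 1/|dy|=1.1547
    cross y-line → (5,4), t=0.5196
    cross x-line → (6,4), t=1.3400 (wall)
  → r_2 = 1.3400
beam 3: φ=45°, α=30°
  d=(0.8660,0.5000)  start (5,5)  tX=0.7736 tY=1.1000  stride 1/|dx|=1.1547 1/|dy|=2.0000
    cross x-line → (6,5), t=0.7736 (wall)
  → r_3 = 0.7736
beam 4: φ=135°, α=120°
  d=(-0.5000,0.8660)  start (5,5)  tX=0.6600 tY=0.6351  stride 1/|dx|=2.0000 1/|dy|=1.1547
    cross y-line → (5,6), t=0.6351
    cross x-line → (4,6), t=0.6600
    cross y-line → (4,7), t=1.7898 (wall)
  → r_4 = 1.7898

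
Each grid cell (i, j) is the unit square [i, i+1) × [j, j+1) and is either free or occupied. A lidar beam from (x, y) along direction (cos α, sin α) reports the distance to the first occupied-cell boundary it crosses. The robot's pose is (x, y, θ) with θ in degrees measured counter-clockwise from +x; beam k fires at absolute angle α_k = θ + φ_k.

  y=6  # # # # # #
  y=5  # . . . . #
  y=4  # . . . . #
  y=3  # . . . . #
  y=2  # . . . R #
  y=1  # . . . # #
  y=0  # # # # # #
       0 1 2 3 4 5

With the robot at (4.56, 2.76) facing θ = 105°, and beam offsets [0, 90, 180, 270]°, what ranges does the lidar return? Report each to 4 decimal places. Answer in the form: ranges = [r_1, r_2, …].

beam 1: φ=0°, α=105°
  cosα=-0.2588 sinα=0.9659 | (4,2) | tMaxX 2.1637 tMaxY 0.2485 | tΔX 3.8637 tΔY 1.0353
    t=0.2485 [y] (4,3)
    t=1.2837 [y] (4,4)
    t=2.1637 [x] (3,4)
    t=2.3190 [y] (3,5)
    t=3.3543 [y] (3,6) — stop
  → r_1 = 3.3543
beam 2: φ=90°, α=195°
  cosα=-0.9659 sinα=-0.2588 | (4,2) | tMaxX 0.5798 tMaxY 2.9364 | tΔX 1.0353 tΔY 3.8637
    t=0.5798 [x] (3,2)
    t=1.6150 [x] (2,2)
    t=2.6503 [x] (1,2)
    t=2.9364 [y] (1,1)
    t=3.6856 [x] (0,1) — stop
  → r_2 = 3.6856
beam 3: φ=180°, α=285°
  cosα=0.2588 sinα=-0.9659 | (4,2) | tMaxX 1.7000 tMaxY 0.7868 | tΔX 3.8637 tΔY 1.0353
    t=0.7868 [y] (4,1) — stop
  → r_3 = 0.7868
beam 4: φ=270°, α=15°
  cosα=0.9659 sinα=0.2588 | (4,2) | tMaxX 0.4555 tMaxY 0.9273 | tΔX 1.0353 tΔY 3.8637
    t=0.4555 [x] (5,2) — stop
  → r_4 = 0.4555

ranges = [3.3543, 3.6856, 0.7868, 0.4555]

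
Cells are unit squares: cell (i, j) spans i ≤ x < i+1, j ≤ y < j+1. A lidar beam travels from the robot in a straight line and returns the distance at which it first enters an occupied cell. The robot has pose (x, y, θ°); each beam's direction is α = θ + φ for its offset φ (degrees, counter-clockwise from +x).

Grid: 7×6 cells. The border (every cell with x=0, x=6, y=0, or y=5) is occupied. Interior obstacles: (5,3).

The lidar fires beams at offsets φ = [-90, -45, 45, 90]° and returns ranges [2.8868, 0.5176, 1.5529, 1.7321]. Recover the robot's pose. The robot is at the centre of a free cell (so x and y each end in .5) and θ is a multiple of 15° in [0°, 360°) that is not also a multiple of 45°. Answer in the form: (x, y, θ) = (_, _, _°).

The pose lattice has 19·16 = 304 candidates. Test each by forward raycasting.
  (3.5, 1.5, 120°): beam 2 = 3.6235 ≠ 0.5176 ✗
  (1.5, 4.5, 285°): beam 1 = 0.5176 ≠ 2.8868 ✗
  (1.5, 3.5, 330°): beam 1 = 1.0000 ≠ 2.8868 ✗
  …
  (4.5, 3.5, 30°): r_1=2.8868, r_2=0.5176, r_3=1.5529, r_4=1.7321 — all match ✓
No second candidate reproduces the full scan.

(x, y, θ) = (4.5, 3.5, 30°)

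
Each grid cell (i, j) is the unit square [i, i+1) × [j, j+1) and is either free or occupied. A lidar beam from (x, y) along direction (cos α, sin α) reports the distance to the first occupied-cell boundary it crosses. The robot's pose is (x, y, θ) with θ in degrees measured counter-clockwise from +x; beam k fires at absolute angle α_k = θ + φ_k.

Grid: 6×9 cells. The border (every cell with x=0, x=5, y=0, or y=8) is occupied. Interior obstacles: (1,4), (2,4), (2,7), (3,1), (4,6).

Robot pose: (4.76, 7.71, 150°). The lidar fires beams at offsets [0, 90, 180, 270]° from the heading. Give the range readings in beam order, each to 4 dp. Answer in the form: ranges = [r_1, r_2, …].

beam 1: φ=0°, α=150°
  dir = (cos 150°, sin 150°) = (-0.8660, 0.5000); from cell (4,7)
  next x-line at t=0.8776, next y-line at t=0.5800; Δt_x=1.1547, Δt_y=2.0000
    y: enter (4,8) at t=0.5800 ← occupied
  → r_1 = 0.5800
beam 2: φ=90°, α=240°
  dir = (cos 240°, sin 240°) = (-0.5000, -0.8660); from cell (4,7)
  next x-line at t=1.5200, next y-line at t=0.8198; Δt_x=2.0000, Δt_y=1.1547
    y: enter (4,6) at t=0.8198 ← occupied
  → r_2 = 0.8198
beam 3: φ=180°, α=330°
  dir = (cos 330°, sin 330°) = (0.8660, -0.5000); from cell (4,7)
  next x-line at t=0.2771, next y-line at t=1.4200; Δt_x=1.1547, Δt_y=2.0000
    x: enter (5,7) at t=0.2771 ← occupied
  → r_3 = 0.2771
beam 4: φ=270°, α=60°
  dir = (cos 60°, sin 60°) = (0.5000, 0.8660); from cell (4,7)
  next x-line at t=0.4800, next y-line at t=0.3349; Δt_x=2.0000, Δt_y=1.1547
    y: enter (4,8) at t=0.3349 ← occupied
  → r_4 = 0.3349

ranges = [0.5800, 0.8198, 0.2771, 0.3349]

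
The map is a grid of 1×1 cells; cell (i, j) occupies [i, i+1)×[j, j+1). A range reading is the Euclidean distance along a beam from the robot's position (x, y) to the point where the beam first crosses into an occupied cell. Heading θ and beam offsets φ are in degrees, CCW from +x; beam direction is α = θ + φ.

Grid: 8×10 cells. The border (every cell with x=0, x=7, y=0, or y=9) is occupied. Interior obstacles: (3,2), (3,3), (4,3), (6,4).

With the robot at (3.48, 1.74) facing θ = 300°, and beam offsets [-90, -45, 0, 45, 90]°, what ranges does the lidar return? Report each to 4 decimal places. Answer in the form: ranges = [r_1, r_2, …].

beam 1: φ=-90°, α=210°
  cosα=-0.8660 sinα=-0.5000 | (3,1) | tMaxX 0.5543 tMaxY 1.4800 | tΔX 1.1547 tΔY 2.0000
    t=0.5543 [x] (2,1)
    t=1.4800 [y] (2,0) — stop
  → r_1 = 1.4800
beam 2: φ=-45°, α=255°
  cosα=-0.2588 sinα=-0.9659 | (3,1) | tMaxX 1.8546 tMaxY 0.7661 | tΔX 3.8637 tΔY 1.0353
    t=0.7661 [y] (3,0) — stop
  → r_2 = 0.7661
beam 3: φ=0°, α=300°
  cosα=0.5000 sinα=-0.8660 | (3,1) | tMaxX 1.0400 tMaxY 0.8545 | tΔX 2.0000 tΔY 1.1547
    t=0.8545 [y] (3,0) — stop
  → r_3 = 0.8545
beam 4: φ=45°, α=345°
  cosα=0.9659 sinα=-0.2588 | (3,1) | tMaxX 0.5383 tMaxY 2.8591 | tΔX 1.0353 tΔY 3.8637
    t=0.5383 [x] (4,1)
    t=1.5736 [x] (5,1)
    t=2.6089 [x] (6,1)
    t=2.8591 [y] (6,0) — stop
  → r_4 = 2.8591
beam 5: φ=90°, α=30°
  cosα=0.8660 sinα=0.5000 | (3,1) | tMaxX 0.6004 tMaxY 0.5200 | tΔX 1.1547 tΔY 2.0000
    t=0.5200 [y] (3,2) — stop
  → r_5 = 0.5200

ranges = [1.4800, 0.7661, 0.8545, 2.8591, 0.5200]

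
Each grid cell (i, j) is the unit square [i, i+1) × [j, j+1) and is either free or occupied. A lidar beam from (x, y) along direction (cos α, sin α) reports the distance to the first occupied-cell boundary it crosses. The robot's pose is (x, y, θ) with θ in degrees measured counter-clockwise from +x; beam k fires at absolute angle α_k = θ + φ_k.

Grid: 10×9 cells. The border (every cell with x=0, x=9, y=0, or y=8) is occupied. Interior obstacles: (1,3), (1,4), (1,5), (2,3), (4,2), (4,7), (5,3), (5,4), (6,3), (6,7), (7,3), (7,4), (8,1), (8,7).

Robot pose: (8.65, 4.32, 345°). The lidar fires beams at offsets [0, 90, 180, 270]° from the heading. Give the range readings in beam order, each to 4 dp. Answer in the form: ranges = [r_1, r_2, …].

ranges = [0.3623, 1.3523, 0.6729, 2.4018]

beam 1: φ=0°, α=345°
  dir = (cos 345°, sin 345°) = (0.9659, -0.2588); from cell (8,4)
  next x-line at t=0.3623, next y-line at t=1.2364; Δt_x=1.0353, Δt_y=3.8637
    x: enter (9,4) at t=0.3623 ← occupied
  → r_1 = 0.3623
beam 2: φ=90°, α=75°
  dir = (cos 75°, sin 75°) = (0.2588, 0.9659); from cell (8,4)
  next x-line at t=1.3523, next y-line at t=0.7040; Δt_x=3.8637, Δt_y=1.0353
    y: enter (8,5) at t=0.7040
    x: enter (9,5) at t=1.3523 ← occupied
  → r_2 = 1.3523
beam 3: φ=180°, α=165°
  dir = (cos 165°, sin 165°) = (-0.9659, 0.2588); from cell (8,4)
  next x-line at t=0.6729, next y-line at t=2.6273; Δt_x=1.0353, Δt_y=3.8637
    x: enter (7,4) at t=0.6729 ← occupied
  → r_3 = 0.6729
beam 4: φ=270°, α=255°
  dir = (cos 255°, sin 255°) = (-0.2588, -0.9659); from cell (8,4)
  next x-line at t=2.5114, next y-line at t=0.3313; Δt_x=3.8637, Δt_y=1.0353
    y: enter (8,3) at t=0.3313
    y: enter (8,2) at t=1.3666
    y: enter (8,1) at t=2.4018 ← occupied
  → r_4 = 2.4018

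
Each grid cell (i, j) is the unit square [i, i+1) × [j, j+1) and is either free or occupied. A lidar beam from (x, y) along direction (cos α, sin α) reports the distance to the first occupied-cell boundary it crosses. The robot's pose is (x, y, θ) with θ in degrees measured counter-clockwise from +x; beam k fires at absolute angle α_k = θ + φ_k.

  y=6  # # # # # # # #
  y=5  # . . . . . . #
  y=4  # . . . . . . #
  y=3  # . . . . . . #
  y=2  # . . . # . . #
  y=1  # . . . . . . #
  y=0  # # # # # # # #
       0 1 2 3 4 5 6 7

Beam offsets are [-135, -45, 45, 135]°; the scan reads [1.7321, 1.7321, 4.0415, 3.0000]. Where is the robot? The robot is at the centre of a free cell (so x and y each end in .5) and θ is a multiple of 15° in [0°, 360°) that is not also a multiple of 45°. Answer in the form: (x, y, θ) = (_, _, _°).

Enumerate (i+0.5, j+0.5, θ) over the 29 free cells and 16 admissible headings. For each, cast all 4 beams and compare to the given ranges.
  (2.5, 2.5, 120°): beam 1 = 1.5529 ≠ 1.7321 ✗
  (4.5, 4.5, 150°): beam 1 = 2.5882 ≠ 1.7321 ✗
  (1.5, 1.5, 75°): beam 1 = 0.5774 ≠ 1.7321 ✗
  (6.5, 1.5, 240°): beam 1 = 4.6587 ≠ 1.7321 ✗
  …
  (2.5, 4.5, 255°): r_1=1.7321, r_2=1.7321, r_3=4.0415, r_4=3.0000 — all match ✓
No second candidate reproduces the full scan.

(x, y, θ) = (2.5, 4.5, 255°)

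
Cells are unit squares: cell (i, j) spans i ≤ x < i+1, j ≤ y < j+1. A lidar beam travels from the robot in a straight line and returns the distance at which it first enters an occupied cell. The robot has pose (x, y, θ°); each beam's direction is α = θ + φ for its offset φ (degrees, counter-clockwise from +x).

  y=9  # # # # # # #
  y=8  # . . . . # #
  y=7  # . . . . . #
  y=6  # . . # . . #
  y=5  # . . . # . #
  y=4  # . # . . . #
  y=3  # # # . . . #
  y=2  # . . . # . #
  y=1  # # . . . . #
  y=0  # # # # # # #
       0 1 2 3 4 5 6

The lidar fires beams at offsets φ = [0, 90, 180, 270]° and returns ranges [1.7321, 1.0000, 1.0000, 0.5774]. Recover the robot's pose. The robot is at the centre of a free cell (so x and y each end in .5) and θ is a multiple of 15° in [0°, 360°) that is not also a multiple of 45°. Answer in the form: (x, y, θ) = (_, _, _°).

Candidates: 32 free-cell centres × 16 headings = 512 poses. Raycast each; keep the one whose scan matches to 4 dp.
  (3.5, 2.5, 300°): beam 2 = 0.5774 ≠ 1.0000 ✗
  (5.5, 7.5, 210°): beam 3 = 0.5774 ≠ 1.0000 ✗
  (4.5, 4.5, 330°): beam 2 = 0.5774 ≠ 1.0000 ✗
  (5.5, 4.5, 345°): beam 1 = 0.5176 ≠ 1.7321 ✗
  (4.5, 7.5, 285°): beam 1 = 1.5529 ≠ 1.7321 ✗
  …
  (5.5, 3.5, 120°): r_1=1.7321, r_2=1.0000, r_3=1.0000, r_4=0.5774 — all match ✓
No second candidate reproduces the full scan.

(x, y, θ) = (5.5, 3.5, 120°)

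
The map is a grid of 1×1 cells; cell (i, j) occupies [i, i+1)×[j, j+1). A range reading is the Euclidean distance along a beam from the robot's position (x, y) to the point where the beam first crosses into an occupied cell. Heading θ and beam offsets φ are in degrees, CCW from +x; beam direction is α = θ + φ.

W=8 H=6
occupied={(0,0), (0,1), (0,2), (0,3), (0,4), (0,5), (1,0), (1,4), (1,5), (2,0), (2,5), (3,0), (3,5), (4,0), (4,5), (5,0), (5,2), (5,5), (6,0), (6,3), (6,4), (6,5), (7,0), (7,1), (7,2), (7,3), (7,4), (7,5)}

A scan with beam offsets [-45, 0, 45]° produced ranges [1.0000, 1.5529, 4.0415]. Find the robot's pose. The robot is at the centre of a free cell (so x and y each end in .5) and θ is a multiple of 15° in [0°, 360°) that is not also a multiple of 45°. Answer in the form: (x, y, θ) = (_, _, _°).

The pose lattice has 20·16 = 320 candidates. Test each by forward raycasting.
  (4.5, 4.5, 285°): beam 1 = 4.0415 ≠ 1.0000 ✗
  (3.5, 4.5, 345°): beam 1 = 4.0415 ≠ 1.0000 ✗
  (4.5, 2.5, 240°): beam 1 = 3.6235 ≠ 1.0000 ✗
  …
  (3.5, 4.5, 195°): r_1=1.0000, r_2=1.5529, r_3=4.0415 — all match ✓
Unique over the lattice → pose = (3.5, 4.5, 195°).

(x, y, θ) = (3.5, 4.5, 195°)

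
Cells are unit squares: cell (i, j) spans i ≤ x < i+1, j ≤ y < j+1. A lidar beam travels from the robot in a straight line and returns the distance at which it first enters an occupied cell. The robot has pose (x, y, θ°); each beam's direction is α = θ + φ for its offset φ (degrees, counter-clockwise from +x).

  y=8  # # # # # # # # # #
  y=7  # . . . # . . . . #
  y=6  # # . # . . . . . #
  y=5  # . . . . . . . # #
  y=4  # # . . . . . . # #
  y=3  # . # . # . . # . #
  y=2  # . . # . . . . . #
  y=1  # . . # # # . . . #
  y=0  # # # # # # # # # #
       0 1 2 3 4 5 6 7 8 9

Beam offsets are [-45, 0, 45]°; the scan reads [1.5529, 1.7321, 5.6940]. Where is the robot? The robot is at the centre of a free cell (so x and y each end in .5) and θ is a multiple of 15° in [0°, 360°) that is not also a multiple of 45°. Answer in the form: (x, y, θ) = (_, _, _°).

(x, y, θ) = (6.5, 6.5, 150°)

The pose lattice has 43·16 = 688 candidates. Test each by forward raycasting.
  (8.5, 6.5, 210°): beam 1 = 3.6235 ≠ 1.5529 ✗
  (5.5, 5.5, 195°): beam 1 = 1.7321 ≠ 1.5529 ✗
  (8.5, 1.5, 105°): beam 1 = 1.0000 ≠ 1.5529 ✗
  (5.5, 2.5, 75°): beam 1 = 1.7321 ≠ 1.5529 ✗
  …
  (6.5, 6.5, 150°): r_1=1.5529, r_2=1.7321, r_3=5.6940 — all match ✓
No second candidate reproduces the full scan.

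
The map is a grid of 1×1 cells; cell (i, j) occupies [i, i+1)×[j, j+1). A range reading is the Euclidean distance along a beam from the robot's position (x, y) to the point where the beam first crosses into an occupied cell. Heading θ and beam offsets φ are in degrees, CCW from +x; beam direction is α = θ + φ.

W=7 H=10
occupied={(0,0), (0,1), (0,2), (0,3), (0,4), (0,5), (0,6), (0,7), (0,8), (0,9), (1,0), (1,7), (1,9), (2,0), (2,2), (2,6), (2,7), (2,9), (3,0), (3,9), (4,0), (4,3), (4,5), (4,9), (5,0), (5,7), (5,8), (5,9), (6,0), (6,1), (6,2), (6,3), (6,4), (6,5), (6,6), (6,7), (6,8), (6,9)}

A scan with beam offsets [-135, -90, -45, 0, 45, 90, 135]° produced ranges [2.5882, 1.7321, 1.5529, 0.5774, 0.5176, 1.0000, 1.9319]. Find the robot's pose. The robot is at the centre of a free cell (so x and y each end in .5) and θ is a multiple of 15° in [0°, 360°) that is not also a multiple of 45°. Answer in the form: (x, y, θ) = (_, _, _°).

(x, y, θ) = (3.5, 8.5, 60°)

The pose lattice has 32·16 = 512 candidates. Test each by forward raycasting.
  (1.5, 1.5, 330°): beam 1 = 0.5176 ≠ 2.5882 ✗
  (2.5, 4.5, 285°): beam 1 = 1.7321 ≠ 2.5882 ✗
  (5.5, 5.5, 240°): beam 1 = 1.5529 ≠ 2.5882 ✗
  (3.5, 7.5, 255°): beam 1 = 1.7321 ≠ 2.5882 ✗
  …
  (3.5, 8.5, 60°): r_1=2.5882, r_2=1.7321, r_3=1.5529, r_4=0.5774, r_5=0.5176, r_6=1.0000, r_7=1.9319 — all match ✓
Unique over the lattice → pose = (3.5, 8.5, 60°).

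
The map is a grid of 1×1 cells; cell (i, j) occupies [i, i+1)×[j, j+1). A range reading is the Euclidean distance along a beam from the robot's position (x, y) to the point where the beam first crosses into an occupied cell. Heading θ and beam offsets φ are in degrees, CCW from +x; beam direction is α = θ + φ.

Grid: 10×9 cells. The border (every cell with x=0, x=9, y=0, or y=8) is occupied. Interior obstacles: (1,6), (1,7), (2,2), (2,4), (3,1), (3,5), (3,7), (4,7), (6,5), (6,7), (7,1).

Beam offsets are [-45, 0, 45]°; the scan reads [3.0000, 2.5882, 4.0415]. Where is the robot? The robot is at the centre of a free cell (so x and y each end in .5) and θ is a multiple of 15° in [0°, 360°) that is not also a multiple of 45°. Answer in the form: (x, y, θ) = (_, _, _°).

Enumerate (i+0.5, j+0.5, θ) over the 45 free cells and 16 admissible headings. For each, cast all 3 beams and compare to the given ranges.
  (5.5, 4.5, 255°): beam 2 = 3.6235 ≠ 2.5882 ✗
  (5.5, 6.5, 330°): beam 1 = 5.6940 ≠ 3.0000 ✗
  (6.5, 1.5, 255°): beam 1 = 1.0000 ≠ 3.0000 ✗
  …
  (4.5, 2.5, 105°): r_1=3.0000, r_2=2.5882, r_3=4.0415 — all match ✓
Unique over the lattice → pose = (4.5, 2.5, 105°).

(x, y, θ) = (4.5, 2.5, 105°)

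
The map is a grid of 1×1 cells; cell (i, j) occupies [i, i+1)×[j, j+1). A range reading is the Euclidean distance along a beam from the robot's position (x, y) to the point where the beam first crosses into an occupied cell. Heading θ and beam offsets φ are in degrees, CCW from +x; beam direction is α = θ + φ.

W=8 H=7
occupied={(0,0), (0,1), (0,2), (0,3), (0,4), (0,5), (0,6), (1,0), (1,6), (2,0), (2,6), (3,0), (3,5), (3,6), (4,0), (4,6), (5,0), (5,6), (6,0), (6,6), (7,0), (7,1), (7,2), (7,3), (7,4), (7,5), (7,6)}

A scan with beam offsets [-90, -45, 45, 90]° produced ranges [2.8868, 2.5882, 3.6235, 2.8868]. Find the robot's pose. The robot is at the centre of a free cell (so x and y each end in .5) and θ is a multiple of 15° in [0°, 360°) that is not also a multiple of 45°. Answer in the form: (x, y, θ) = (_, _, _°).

(x, y, θ) = (3.5, 3.5, 330°)

Enumerate (i+0.5, j+0.5, θ) over the 29 free cells and 16 admissible headings. For each, cast all 4 beams and compare to the given ranges.
  (5.5, 2.5, 240°): beam 1 = 5.1962 ≠ 2.8868 ✗
  (4.5, 3.5, 285°): beam 1 = 3.6235 ≠ 2.8868 ✗
  (3.5, 4.5, 60°): beam 1 = 4.0415 ≠ 2.8868 ✗
  (6.5, 1.5, 345°): beam 1 = 0.5176 ≠ 2.8868 ✗
  (6.5, 3.5, 255°): beam 1 = 5.6940 ≠ 2.8868 ✗
  …
  (3.5, 3.5, 330°): r_1=2.8868, r_2=2.5882, r_3=3.6235, r_4=2.8868 — all match ✓
Unique over the lattice → pose = (3.5, 3.5, 330°).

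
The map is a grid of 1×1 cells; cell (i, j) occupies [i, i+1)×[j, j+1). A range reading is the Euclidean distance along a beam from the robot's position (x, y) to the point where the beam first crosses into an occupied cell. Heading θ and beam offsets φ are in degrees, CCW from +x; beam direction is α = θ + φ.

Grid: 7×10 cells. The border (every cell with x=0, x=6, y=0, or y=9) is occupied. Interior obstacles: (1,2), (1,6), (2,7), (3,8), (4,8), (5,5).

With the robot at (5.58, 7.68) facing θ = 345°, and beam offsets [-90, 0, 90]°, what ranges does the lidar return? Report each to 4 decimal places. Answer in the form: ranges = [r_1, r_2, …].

beam 1: φ=-90°, α=255°
  cosα=-0.2588 sinα=-0.9659 | (5,7) | tMaxX 2.2409 tMaxY 0.7040 | tΔX 3.8637 tΔY 1.0353
    t=0.7040 [y] (5,6)
    t=1.7393 [y] (5,5) — stop
  → r_1 = 1.7393
beam 2: φ=0°, α=345°
  cosα=0.9659 sinα=-0.2588 | (5,7) | tMaxX 0.4348 tMaxY 2.6273 | tΔX 1.0353 tΔY 3.8637
    t=0.4348 [x] (6,7) — stop
  → r_2 = 0.4348
beam 3: φ=90°, α=75°
  cosα=0.2588 sinα=0.9659 | (5,7) | tMaxX 1.6228 tMaxY 0.3313 | tΔX 3.8637 tΔY 1.0353
    t=0.3313 [y] (5,8)
    t=1.3666 [y] (5,9) — stop
  → r_3 = 1.3666

ranges = [1.7393, 0.4348, 1.3666]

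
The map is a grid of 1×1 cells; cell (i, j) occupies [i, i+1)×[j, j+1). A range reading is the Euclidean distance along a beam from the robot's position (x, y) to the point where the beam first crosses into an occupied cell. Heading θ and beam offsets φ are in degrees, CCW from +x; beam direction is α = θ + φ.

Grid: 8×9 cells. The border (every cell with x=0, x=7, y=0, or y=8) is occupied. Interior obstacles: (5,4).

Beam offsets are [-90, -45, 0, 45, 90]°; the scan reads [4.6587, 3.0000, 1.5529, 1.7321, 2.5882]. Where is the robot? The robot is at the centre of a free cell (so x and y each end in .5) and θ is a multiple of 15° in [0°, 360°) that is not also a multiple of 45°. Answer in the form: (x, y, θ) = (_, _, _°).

(x, y, θ) = (2.5, 3.5, 165°)

Candidates: 41 free-cell centres × 16 headings = 656 poses. Raycast each; keep the one whose scan matches to 4 dp.
  (5.5, 1.5, 120°): beam 1 = 1.7321 ≠ 4.6587 ✗
  (6.5, 7.5, 120°): beam 1 = 0.5774 ≠ 4.6587 ✗
  (6.5, 5.5, 285°): beam 1 = 5.6940 ≠ 4.6587 ✗
  …
  (2.5, 3.5, 165°): r_1=4.6587, r_2=3.0000, r_3=1.5529, r_4=1.7321, r_5=2.5882 — all match ✓
Unique over the lattice → pose = (2.5, 3.5, 165°).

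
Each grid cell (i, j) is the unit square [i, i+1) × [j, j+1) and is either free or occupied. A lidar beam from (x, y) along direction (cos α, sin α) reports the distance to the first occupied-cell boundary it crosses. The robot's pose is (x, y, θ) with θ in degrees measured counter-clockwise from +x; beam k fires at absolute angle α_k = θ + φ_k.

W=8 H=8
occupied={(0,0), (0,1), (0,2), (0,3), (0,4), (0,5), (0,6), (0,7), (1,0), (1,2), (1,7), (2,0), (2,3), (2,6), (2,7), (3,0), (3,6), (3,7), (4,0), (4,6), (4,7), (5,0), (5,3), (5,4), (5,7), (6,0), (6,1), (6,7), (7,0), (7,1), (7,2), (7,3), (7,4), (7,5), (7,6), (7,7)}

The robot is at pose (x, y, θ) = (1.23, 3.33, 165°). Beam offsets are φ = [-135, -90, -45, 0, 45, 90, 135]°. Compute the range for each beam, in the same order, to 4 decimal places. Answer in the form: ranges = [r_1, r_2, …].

ranges = [0.8891, 2.9751, 0.4600, 0.2381, 0.2656, 0.3416, 0.3811]

beam 1: φ=-135°, α=30°
  cosα=0.8660 sinα=0.5000 | (1,3) | tMaxX 0.8891 tMaxY 1.3400 | tΔX 1.1547 tΔY 2.0000
    t=0.8891 [x] (2,3) — stop
  → r_1 = 0.8891
beam 2: φ=-90°, α=75°
  cosα=0.2588 sinα=0.9659 | (1,3) | tMaxX 2.9751 tMaxY 0.6936 | tΔX 3.8637 tΔY 1.0353
    t=0.6936 [y] (1,4)
    t=1.7289 [y] (1,5)
    t=2.7642 [y] (1,6)
    t=2.9751 [x] (2,6) — stop
  → r_2 = 2.9751
beam 3: φ=-45°, α=120°
  cosα=-0.5000 sinα=0.8660 | (1,3) | tMaxX 0.4600 tMaxY 0.7736 | tΔX 2.0000 tΔY 1.1547
    t=0.4600 [x] (0,3) — stop
  → r_3 = 0.4600
beam 4: φ=0°, α=165°
  cosα=-0.9659 sinα=0.2588 | (1,3) | tMaxX 0.2381 tMaxY 2.5887 | tΔX 1.0353 tΔY 3.8637
    t=0.2381 [x] (0,3) — stop
  → r_4 = 0.2381
beam 5: φ=45°, α=210°
  cosα=-0.8660 sinα=-0.5000 | (1,3) | tMaxX 0.2656 tMaxY 0.6600 | tΔX 1.1547 tΔY 2.0000
    t=0.2656 [x] (0,3) — stop
  → r_5 = 0.2656
beam 6: φ=90°, α=255°
  cosα=-0.2588 sinα=-0.9659 | (1,3) | tMaxX 0.8887 tMaxY 0.3416 | tΔX 3.8637 tΔY 1.0353
    t=0.3416 [y] (1,2) — stop
  → r_6 = 0.3416
beam 7: φ=135°, α=300°
  cosα=0.5000 sinα=-0.8660 | (1,3) | tMaxX 1.5400 tMaxY 0.3811 | tΔX 2.0000 tΔY 1.1547
    t=0.3811 [y] (1,2) — stop
  → r_7 = 0.3811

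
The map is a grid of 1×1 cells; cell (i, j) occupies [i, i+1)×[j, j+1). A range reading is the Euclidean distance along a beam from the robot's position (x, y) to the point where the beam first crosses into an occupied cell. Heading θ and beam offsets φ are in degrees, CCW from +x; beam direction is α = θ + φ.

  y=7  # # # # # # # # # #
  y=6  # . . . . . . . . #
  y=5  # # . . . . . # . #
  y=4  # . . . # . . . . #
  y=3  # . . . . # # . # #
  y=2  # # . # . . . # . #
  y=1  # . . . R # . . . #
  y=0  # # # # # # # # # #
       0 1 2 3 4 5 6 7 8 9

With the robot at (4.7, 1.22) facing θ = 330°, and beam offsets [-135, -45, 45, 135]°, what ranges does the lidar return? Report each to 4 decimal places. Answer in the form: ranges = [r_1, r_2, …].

beam 1: φ=-135°, α=195°
  dir = (cos 195°, sin 195°) = (-0.9659, -0.2588); from cell (4,1)
  next x-line at t=0.7247, next y-line at t=0.8500; Δt_x=1.0353, Δt_y=3.8637
    x: enter (3,1) at t=0.7247
    y: enter (3,0) at t=0.8500 ← occupied
  → r_1 = 0.8500
beam 2: φ=-45°, α=285°
  dir = (cos 285°, sin 285°) = (0.2588, -0.9659); from cell (4,1)
  next x-line at t=1.1591, next y-line at t=0.2278; Δt_x=3.8637, Δt_y=1.0353
    y: enter (4,0) at t=0.2278 ← occupied
  → r_2 = 0.2278
beam 3: φ=45°, α=15°
  dir = (cos 15°, sin 15°) = (0.9659, 0.2588); from cell (4,1)
  next x-line at t=0.3106, next y-line at t=3.0137; Δt_x=1.0353, Δt_y=3.8637
    x: enter (5,1) at t=0.3106 ← occupied
  → r_3 = 0.3106
beam 4: φ=135°, α=105°
  dir = (cos 105°, sin 105°) = (-0.2588, 0.9659); from cell (4,1)
  next x-line at t=2.7046, next y-line at t=0.8075; Δt_x=3.8637, Δt_y=1.0353
    y: enter (4,2) at t=0.8075
    y: enter (4,3) at t=1.8428
    x: enter (3,3) at t=2.7046
    y: enter (3,4) at t=2.8781
    y: enter (3,5) at t=3.9133
    y: enter (3,6) at t=4.9486
    y: enter (3,7) at t=5.9839 ← occupied
  → r_4 = 5.9839

ranges = [0.8500, 0.2278, 0.3106, 5.9839]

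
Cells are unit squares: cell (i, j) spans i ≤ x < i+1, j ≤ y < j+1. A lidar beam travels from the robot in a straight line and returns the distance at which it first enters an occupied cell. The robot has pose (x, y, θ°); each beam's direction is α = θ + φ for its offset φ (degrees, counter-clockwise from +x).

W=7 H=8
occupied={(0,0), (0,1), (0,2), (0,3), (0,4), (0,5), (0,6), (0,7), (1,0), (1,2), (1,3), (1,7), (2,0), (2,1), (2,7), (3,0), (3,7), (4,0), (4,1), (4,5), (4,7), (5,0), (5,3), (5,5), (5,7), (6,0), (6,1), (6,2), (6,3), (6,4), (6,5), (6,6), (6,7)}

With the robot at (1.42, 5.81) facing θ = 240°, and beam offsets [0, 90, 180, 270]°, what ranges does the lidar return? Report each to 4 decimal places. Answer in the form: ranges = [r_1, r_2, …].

ranges = [0.8400, 4.1338, 1.3741, 0.4850]

beam 1: φ=0°, α=240°
  d=(-0.5000,-0.8660)  start (1,5)  tX=0.8400 tY=0.9353  stride 1/|dx|=2.0000 1/|dy|=1.1547
    cross x-line → (0,5), t=0.8400 (wall)
  → r_1 = 0.8400
beam 2: φ=90°, α=330°
  d=(0.8660,-0.5000)  start (1,5)  tX=0.6697 tY=1.6200  stride 1/|dx|=1.1547 1/|dy|=2.0000
    cross x-line → (2,5), t=0.6697
    cross y-line → (2,4), t=1.6200
    cross x-line → (3,4), t=1.8244
    cross x-line → (4,4), t=2.9791
    cross y-line → (4,3), t=3.6200
    cross x-line → (5,3), t=4.1338 (wall)
  → r_2 = 4.1338
beam 3: φ=180°, α=60°
  d=(0.5000,0.8660)  start (1,5)  tX=1.1600 tY=0.2194  stride 1/|dx|=2.0000 1/|dy|=1.1547
    cross y-line → (1,6), t=0.2194
    cross x-line → (2,6), t=1.1600
    cross y-line → (2,7), t=1.3741 (wall)
  → r_3 = 1.3741
beam 4: φ=270°, α=150°
  d=(-0.8660,0.5000)  start (1,5)  tX=0.4850 tY=0.3800  stride 1/|dx|=1.1547 1/|dy|=2.0000
    cross y-line → (1,6), t=0.3800
    cross x-line → (0,6), t=0.4850 (wall)
  → r_4 = 0.4850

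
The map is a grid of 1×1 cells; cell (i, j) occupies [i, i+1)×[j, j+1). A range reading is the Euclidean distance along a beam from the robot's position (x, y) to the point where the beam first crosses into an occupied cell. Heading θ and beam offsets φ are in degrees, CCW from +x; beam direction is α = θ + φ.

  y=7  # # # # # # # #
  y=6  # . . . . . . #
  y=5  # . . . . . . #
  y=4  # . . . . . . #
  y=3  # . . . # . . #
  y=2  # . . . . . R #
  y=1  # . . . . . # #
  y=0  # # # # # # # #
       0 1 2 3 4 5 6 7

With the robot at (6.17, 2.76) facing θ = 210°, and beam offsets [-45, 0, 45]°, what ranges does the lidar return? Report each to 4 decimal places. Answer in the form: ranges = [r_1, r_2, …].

beam 1: φ=-45°, α=165°
  direction (-0.9659, 0.2588); cell (6,2); t to first gridline: x 0.1760, y 0.9273 (then +1.0353 / +3.8637)
    (5,2) via x @ 0.1760
    (5,3) via y @ 0.9273
    (4,3) via x @ 1.2113  # hit
  → r_1 = 1.2113
beam 2: φ=0°, α=210°
  direction (-0.8660, -0.5000); cell (6,2); t to first gridline: x 0.1963, y 1.5200 (then +1.1547 / +2.0000)
    (5,2) via x @ 0.1963
    (4,2) via x @ 1.3510
    (4,1) via y @ 1.5200
    (3,1) via x @ 2.5057
    (3,0) via y @ 3.5200  # hit
  → r_2 = 3.5200
beam 3: φ=45°, α=255°
  direction (-0.2588, -0.9659); cell (6,2); t to first gridline: x 0.6568, y 0.7868 (then +3.8637 / +1.0353)
    (5,2) via x @ 0.6568
    (5,1) via y @ 0.7868
    (5,0) via y @ 1.8221  # hit
  → r_3 = 1.8221

ranges = [1.2113, 3.5200, 1.8221]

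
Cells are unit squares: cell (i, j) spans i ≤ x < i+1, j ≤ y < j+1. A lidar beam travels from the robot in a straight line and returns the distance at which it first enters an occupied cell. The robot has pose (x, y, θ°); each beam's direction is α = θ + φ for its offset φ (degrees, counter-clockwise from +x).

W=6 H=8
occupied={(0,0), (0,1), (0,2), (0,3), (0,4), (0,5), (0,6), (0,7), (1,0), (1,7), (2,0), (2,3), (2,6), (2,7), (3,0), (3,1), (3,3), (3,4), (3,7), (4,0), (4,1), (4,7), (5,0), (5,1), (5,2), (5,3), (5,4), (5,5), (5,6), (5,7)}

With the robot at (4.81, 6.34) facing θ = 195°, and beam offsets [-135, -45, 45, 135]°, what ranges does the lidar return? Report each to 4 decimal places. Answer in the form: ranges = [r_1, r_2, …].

beam 1: φ=-135°, α=60°
  cosα=0.5000 sinα=0.8660 | (4,6) | tMaxX 0.3800 tMaxY 0.7621 | tΔX 2.0000 tΔY 1.1547
    t=0.3800 [x] (5,6) — stop
  → r_1 = 0.3800
beam 2: φ=-45°, α=150°
  cosα=-0.8660 sinα=0.5000 | (4,6) | tMaxX 0.9353 tMaxY 1.3200 | tΔX 1.1547 tΔY 2.0000
    t=0.9353 [x] (3,6)
    t=1.3200 [y] (3,7) — stop
  → r_2 = 1.3200
beam 3: φ=45°, α=240°
  cosα=-0.5000 sinα=-0.8660 | (4,6) | tMaxX 1.6200 tMaxY 0.3926 | tΔX 2.0000 tΔY 1.1547
    t=0.3926 [y] (4,5)
    t=1.5473 [y] (4,4)
    t=1.6200 [x] (3,4) — stop
  → r_3 = 1.6200
beam 4: φ=135°, α=330°
  cosα=0.8660 sinα=-0.5000 | (4,6) | tMaxX 0.2194 tMaxY 0.6800 | tΔX 1.1547 tΔY 2.0000
    t=0.2194 [x] (5,6) — stop
  → r_4 = 0.2194

ranges = [0.3800, 1.3200, 1.6200, 0.2194]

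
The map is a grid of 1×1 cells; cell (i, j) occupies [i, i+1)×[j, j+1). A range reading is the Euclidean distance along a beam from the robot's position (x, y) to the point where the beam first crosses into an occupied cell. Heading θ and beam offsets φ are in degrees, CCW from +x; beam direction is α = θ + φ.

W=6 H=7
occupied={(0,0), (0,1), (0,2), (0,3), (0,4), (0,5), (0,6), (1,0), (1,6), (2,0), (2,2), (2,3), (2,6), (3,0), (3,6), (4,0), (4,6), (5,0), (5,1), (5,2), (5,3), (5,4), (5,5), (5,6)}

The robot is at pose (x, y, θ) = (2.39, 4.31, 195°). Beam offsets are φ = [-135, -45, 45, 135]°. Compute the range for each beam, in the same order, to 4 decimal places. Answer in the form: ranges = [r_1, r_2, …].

ranges = [1.9514, 1.6050, 0.3580, 0.6200]

beam 1: φ=-135°, α=60°
  d=(0.5000,0.8660)  start (2,4)  tX=1.2200 tY=0.7967  stride 1/|dx|=2.0000 1/|dy|=1.1547
    cross y-line → (2,5), t=0.7967
    cross x-line → (3,5), t=1.2200
    cross y-line → (3,6), t=1.9514 (wall)
  → r_1 = 1.9514
beam 2: φ=-45°, α=150°
  d=(-0.8660,0.5000)  start (2,4)  tX=0.4503 tY=1.3800  stride 1/|dx|=1.1547 1/|dy|=2.0000
    cross x-line → (1,4), t=0.4503
    cross y-line → (1,5), t=1.3800
    cross x-line → (0,5), t=1.6050 (wall)
  → r_2 = 1.6050
beam 3: φ=45°, α=240°
  d=(-0.5000,-0.8660)  start (2,4)  tX=0.7800 tY=0.3580  stride 1/|dx|=2.0000 1/|dy|=1.1547
    cross y-line → (2,3), t=0.3580 (wall)
  → r_3 = 0.3580
beam 4: φ=135°, α=330°
  d=(0.8660,-0.5000)  start (2,4)  tX=0.7044 tY=0.6200  stride 1/|dx|=1.1547 1/|dy|=2.0000
    cross y-line → (2,3), t=0.6200 (wall)
  → r_4 = 0.6200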